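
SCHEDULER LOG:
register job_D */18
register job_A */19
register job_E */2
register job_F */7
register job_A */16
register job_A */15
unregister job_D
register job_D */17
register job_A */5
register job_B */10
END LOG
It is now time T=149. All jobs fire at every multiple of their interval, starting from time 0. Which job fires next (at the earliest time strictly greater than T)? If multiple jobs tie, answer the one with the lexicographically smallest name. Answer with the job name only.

Answer: job_A

Derivation:
Op 1: register job_D */18 -> active={job_D:*/18}
Op 2: register job_A */19 -> active={job_A:*/19, job_D:*/18}
Op 3: register job_E */2 -> active={job_A:*/19, job_D:*/18, job_E:*/2}
Op 4: register job_F */7 -> active={job_A:*/19, job_D:*/18, job_E:*/2, job_F:*/7}
Op 5: register job_A */16 -> active={job_A:*/16, job_D:*/18, job_E:*/2, job_F:*/7}
Op 6: register job_A */15 -> active={job_A:*/15, job_D:*/18, job_E:*/2, job_F:*/7}
Op 7: unregister job_D -> active={job_A:*/15, job_E:*/2, job_F:*/7}
Op 8: register job_D */17 -> active={job_A:*/15, job_D:*/17, job_E:*/2, job_F:*/7}
Op 9: register job_A */5 -> active={job_A:*/5, job_D:*/17, job_E:*/2, job_F:*/7}
Op 10: register job_B */10 -> active={job_A:*/5, job_B:*/10, job_D:*/17, job_E:*/2, job_F:*/7}
  job_A: interval 5, next fire after T=149 is 150
  job_B: interval 10, next fire after T=149 is 150
  job_D: interval 17, next fire after T=149 is 153
  job_E: interval 2, next fire after T=149 is 150
  job_F: interval 7, next fire after T=149 is 154
Earliest = 150, winner (lex tiebreak) = job_A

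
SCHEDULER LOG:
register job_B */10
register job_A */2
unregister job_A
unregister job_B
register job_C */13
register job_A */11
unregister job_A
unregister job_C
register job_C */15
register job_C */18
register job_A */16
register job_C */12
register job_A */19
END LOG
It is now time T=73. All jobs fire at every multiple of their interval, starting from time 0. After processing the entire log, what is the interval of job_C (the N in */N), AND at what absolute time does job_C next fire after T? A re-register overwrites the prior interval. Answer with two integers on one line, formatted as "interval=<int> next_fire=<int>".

Op 1: register job_B */10 -> active={job_B:*/10}
Op 2: register job_A */2 -> active={job_A:*/2, job_B:*/10}
Op 3: unregister job_A -> active={job_B:*/10}
Op 4: unregister job_B -> active={}
Op 5: register job_C */13 -> active={job_C:*/13}
Op 6: register job_A */11 -> active={job_A:*/11, job_C:*/13}
Op 7: unregister job_A -> active={job_C:*/13}
Op 8: unregister job_C -> active={}
Op 9: register job_C */15 -> active={job_C:*/15}
Op 10: register job_C */18 -> active={job_C:*/18}
Op 11: register job_A */16 -> active={job_A:*/16, job_C:*/18}
Op 12: register job_C */12 -> active={job_A:*/16, job_C:*/12}
Op 13: register job_A */19 -> active={job_A:*/19, job_C:*/12}
Final interval of job_C = 12
Next fire of job_C after T=73: (73//12+1)*12 = 84

Answer: interval=12 next_fire=84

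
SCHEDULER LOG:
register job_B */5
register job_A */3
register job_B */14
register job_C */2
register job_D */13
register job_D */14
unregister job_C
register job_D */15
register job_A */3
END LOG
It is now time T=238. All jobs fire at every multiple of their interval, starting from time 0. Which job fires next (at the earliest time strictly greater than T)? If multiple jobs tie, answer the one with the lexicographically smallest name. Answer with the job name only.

Op 1: register job_B */5 -> active={job_B:*/5}
Op 2: register job_A */3 -> active={job_A:*/3, job_B:*/5}
Op 3: register job_B */14 -> active={job_A:*/3, job_B:*/14}
Op 4: register job_C */2 -> active={job_A:*/3, job_B:*/14, job_C:*/2}
Op 5: register job_D */13 -> active={job_A:*/3, job_B:*/14, job_C:*/2, job_D:*/13}
Op 6: register job_D */14 -> active={job_A:*/3, job_B:*/14, job_C:*/2, job_D:*/14}
Op 7: unregister job_C -> active={job_A:*/3, job_B:*/14, job_D:*/14}
Op 8: register job_D */15 -> active={job_A:*/3, job_B:*/14, job_D:*/15}
Op 9: register job_A */3 -> active={job_A:*/3, job_B:*/14, job_D:*/15}
  job_A: interval 3, next fire after T=238 is 240
  job_B: interval 14, next fire after T=238 is 252
  job_D: interval 15, next fire after T=238 is 240
Earliest = 240, winner (lex tiebreak) = job_A

Answer: job_A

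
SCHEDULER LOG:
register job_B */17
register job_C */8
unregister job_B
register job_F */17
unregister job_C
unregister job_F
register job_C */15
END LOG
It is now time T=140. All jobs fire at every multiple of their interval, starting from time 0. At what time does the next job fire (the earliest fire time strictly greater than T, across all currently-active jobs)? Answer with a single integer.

Answer: 150

Derivation:
Op 1: register job_B */17 -> active={job_B:*/17}
Op 2: register job_C */8 -> active={job_B:*/17, job_C:*/8}
Op 3: unregister job_B -> active={job_C:*/8}
Op 4: register job_F */17 -> active={job_C:*/8, job_F:*/17}
Op 5: unregister job_C -> active={job_F:*/17}
Op 6: unregister job_F -> active={}
Op 7: register job_C */15 -> active={job_C:*/15}
  job_C: interval 15, next fire after T=140 is 150
Earliest fire time = 150 (job job_C)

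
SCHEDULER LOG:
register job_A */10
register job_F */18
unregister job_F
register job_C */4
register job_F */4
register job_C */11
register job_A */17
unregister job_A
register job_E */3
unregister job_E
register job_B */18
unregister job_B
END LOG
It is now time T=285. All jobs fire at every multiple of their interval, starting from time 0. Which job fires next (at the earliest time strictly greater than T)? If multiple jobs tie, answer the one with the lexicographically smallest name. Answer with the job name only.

Answer: job_C

Derivation:
Op 1: register job_A */10 -> active={job_A:*/10}
Op 2: register job_F */18 -> active={job_A:*/10, job_F:*/18}
Op 3: unregister job_F -> active={job_A:*/10}
Op 4: register job_C */4 -> active={job_A:*/10, job_C:*/4}
Op 5: register job_F */4 -> active={job_A:*/10, job_C:*/4, job_F:*/4}
Op 6: register job_C */11 -> active={job_A:*/10, job_C:*/11, job_F:*/4}
Op 7: register job_A */17 -> active={job_A:*/17, job_C:*/11, job_F:*/4}
Op 8: unregister job_A -> active={job_C:*/11, job_F:*/4}
Op 9: register job_E */3 -> active={job_C:*/11, job_E:*/3, job_F:*/4}
Op 10: unregister job_E -> active={job_C:*/11, job_F:*/4}
Op 11: register job_B */18 -> active={job_B:*/18, job_C:*/11, job_F:*/4}
Op 12: unregister job_B -> active={job_C:*/11, job_F:*/4}
  job_C: interval 11, next fire after T=285 is 286
  job_F: interval 4, next fire after T=285 is 288
Earliest = 286, winner (lex tiebreak) = job_C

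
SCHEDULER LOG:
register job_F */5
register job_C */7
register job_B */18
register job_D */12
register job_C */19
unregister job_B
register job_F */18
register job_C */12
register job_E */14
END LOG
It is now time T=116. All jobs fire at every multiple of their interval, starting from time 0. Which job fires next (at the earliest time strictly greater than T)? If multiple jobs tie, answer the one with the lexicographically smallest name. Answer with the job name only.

Answer: job_C

Derivation:
Op 1: register job_F */5 -> active={job_F:*/5}
Op 2: register job_C */7 -> active={job_C:*/7, job_F:*/5}
Op 3: register job_B */18 -> active={job_B:*/18, job_C:*/7, job_F:*/5}
Op 4: register job_D */12 -> active={job_B:*/18, job_C:*/7, job_D:*/12, job_F:*/5}
Op 5: register job_C */19 -> active={job_B:*/18, job_C:*/19, job_D:*/12, job_F:*/5}
Op 6: unregister job_B -> active={job_C:*/19, job_D:*/12, job_F:*/5}
Op 7: register job_F */18 -> active={job_C:*/19, job_D:*/12, job_F:*/18}
Op 8: register job_C */12 -> active={job_C:*/12, job_D:*/12, job_F:*/18}
Op 9: register job_E */14 -> active={job_C:*/12, job_D:*/12, job_E:*/14, job_F:*/18}
  job_C: interval 12, next fire after T=116 is 120
  job_D: interval 12, next fire after T=116 is 120
  job_E: interval 14, next fire after T=116 is 126
  job_F: interval 18, next fire after T=116 is 126
Earliest = 120, winner (lex tiebreak) = job_C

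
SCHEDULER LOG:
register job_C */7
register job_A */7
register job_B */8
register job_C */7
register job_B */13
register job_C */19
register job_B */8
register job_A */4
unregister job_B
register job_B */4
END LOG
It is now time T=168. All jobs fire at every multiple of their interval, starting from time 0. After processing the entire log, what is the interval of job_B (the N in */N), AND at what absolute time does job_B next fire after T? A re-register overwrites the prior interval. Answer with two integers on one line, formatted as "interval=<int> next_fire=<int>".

Answer: interval=4 next_fire=172

Derivation:
Op 1: register job_C */7 -> active={job_C:*/7}
Op 2: register job_A */7 -> active={job_A:*/7, job_C:*/7}
Op 3: register job_B */8 -> active={job_A:*/7, job_B:*/8, job_C:*/7}
Op 4: register job_C */7 -> active={job_A:*/7, job_B:*/8, job_C:*/7}
Op 5: register job_B */13 -> active={job_A:*/7, job_B:*/13, job_C:*/7}
Op 6: register job_C */19 -> active={job_A:*/7, job_B:*/13, job_C:*/19}
Op 7: register job_B */8 -> active={job_A:*/7, job_B:*/8, job_C:*/19}
Op 8: register job_A */4 -> active={job_A:*/4, job_B:*/8, job_C:*/19}
Op 9: unregister job_B -> active={job_A:*/4, job_C:*/19}
Op 10: register job_B */4 -> active={job_A:*/4, job_B:*/4, job_C:*/19}
Final interval of job_B = 4
Next fire of job_B after T=168: (168//4+1)*4 = 172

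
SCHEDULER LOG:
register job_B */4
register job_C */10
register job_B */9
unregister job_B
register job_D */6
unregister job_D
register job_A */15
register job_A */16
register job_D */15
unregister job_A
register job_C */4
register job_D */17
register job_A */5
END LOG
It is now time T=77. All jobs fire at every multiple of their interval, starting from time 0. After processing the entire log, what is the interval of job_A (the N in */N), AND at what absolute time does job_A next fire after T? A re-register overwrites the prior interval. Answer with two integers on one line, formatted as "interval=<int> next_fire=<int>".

Answer: interval=5 next_fire=80

Derivation:
Op 1: register job_B */4 -> active={job_B:*/4}
Op 2: register job_C */10 -> active={job_B:*/4, job_C:*/10}
Op 3: register job_B */9 -> active={job_B:*/9, job_C:*/10}
Op 4: unregister job_B -> active={job_C:*/10}
Op 5: register job_D */6 -> active={job_C:*/10, job_D:*/6}
Op 6: unregister job_D -> active={job_C:*/10}
Op 7: register job_A */15 -> active={job_A:*/15, job_C:*/10}
Op 8: register job_A */16 -> active={job_A:*/16, job_C:*/10}
Op 9: register job_D */15 -> active={job_A:*/16, job_C:*/10, job_D:*/15}
Op 10: unregister job_A -> active={job_C:*/10, job_D:*/15}
Op 11: register job_C */4 -> active={job_C:*/4, job_D:*/15}
Op 12: register job_D */17 -> active={job_C:*/4, job_D:*/17}
Op 13: register job_A */5 -> active={job_A:*/5, job_C:*/4, job_D:*/17}
Final interval of job_A = 5
Next fire of job_A after T=77: (77//5+1)*5 = 80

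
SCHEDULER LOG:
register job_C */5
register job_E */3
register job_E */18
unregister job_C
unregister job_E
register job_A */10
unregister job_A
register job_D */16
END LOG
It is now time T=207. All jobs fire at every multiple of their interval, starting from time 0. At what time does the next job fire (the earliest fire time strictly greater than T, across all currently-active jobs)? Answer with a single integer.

Answer: 208

Derivation:
Op 1: register job_C */5 -> active={job_C:*/5}
Op 2: register job_E */3 -> active={job_C:*/5, job_E:*/3}
Op 3: register job_E */18 -> active={job_C:*/5, job_E:*/18}
Op 4: unregister job_C -> active={job_E:*/18}
Op 5: unregister job_E -> active={}
Op 6: register job_A */10 -> active={job_A:*/10}
Op 7: unregister job_A -> active={}
Op 8: register job_D */16 -> active={job_D:*/16}
  job_D: interval 16, next fire after T=207 is 208
Earliest fire time = 208 (job job_D)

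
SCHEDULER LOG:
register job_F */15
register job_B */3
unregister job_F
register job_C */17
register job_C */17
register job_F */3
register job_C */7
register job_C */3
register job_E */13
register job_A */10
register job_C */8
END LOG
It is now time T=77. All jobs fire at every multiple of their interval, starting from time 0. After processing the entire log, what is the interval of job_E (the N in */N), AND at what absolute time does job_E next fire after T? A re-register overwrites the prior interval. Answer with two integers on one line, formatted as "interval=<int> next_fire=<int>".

Answer: interval=13 next_fire=78

Derivation:
Op 1: register job_F */15 -> active={job_F:*/15}
Op 2: register job_B */3 -> active={job_B:*/3, job_F:*/15}
Op 3: unregister job_F -> active={job_B:*/3}
Op 4: register job_C */17 -> active={job_B:*/3, job_C:*/17}
Op 5: register job_C */17 -> active={job_B:*/3, job_C:*/17}
Op 6: register job_F */3 -> active={job_B:*/3, job_C:*/17, job_F:*/3}
Op 7: register job_C */7 -> active={job_B:*/3, job_C:*/7, job_F:*/3}
Op 8: register job_C */3 -> active={job_B:*/3, job_C:*/3, job_F:*/3}
Op 9: register job_E */13 -> active={job_B:*/3, job_C:*/3, job_E:*/13, job_F:*/3}
Op 10: register job_A */10 -> active={job_A:*/10, job_B:*/3, job_C:*/3, job_E:*/13, job_F:*/3}
Op 11: register job_C */8 -> active={job_A:*/10, job_B:*/3, job_C:*/8, job_E:*/13, job_F:*/3}
Final interval of job_E = 13
Next fire of job_E after T=77: (77//13+1)*13 = 78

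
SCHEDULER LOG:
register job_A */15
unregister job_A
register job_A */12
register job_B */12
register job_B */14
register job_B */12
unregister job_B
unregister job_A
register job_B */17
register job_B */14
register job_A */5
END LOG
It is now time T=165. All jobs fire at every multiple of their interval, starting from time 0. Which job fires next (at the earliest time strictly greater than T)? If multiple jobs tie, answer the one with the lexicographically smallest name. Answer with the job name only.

Op 1: register job_A */15 -> active={job_A:*/15}
Op 2: unregister job_A -> active={}
Op 3: register job_A */12 -> active={job_A:*/12}
Op 4: register job_B */12 -> active={job_A:*/12, job_B:*/12}
Op 5: register job_B */14 -> active={job_A:*/12, job_B:*/14}
Op 6: register job_B */12 -> active={job_A:*/12, job_B:*/12}
Op 7: unregister job_B -> active={job_A:*/12}
Op 8: unregister job_A -> active={}
Op 9: register job_B */17 -> active={job_B:*/17}
Op 10: register job_B */14 -> active={job_B:*/14}
Op 11: register job_A */5 -> active={job_A:*/5, job_B:*/14}
  job_A: interval 5, next fire after T=165 is 170
  job_B: interval 14, next fire after T=165 is 168
Earliest = 168, winner (lex tiebreak) = job_B

Answer: job_B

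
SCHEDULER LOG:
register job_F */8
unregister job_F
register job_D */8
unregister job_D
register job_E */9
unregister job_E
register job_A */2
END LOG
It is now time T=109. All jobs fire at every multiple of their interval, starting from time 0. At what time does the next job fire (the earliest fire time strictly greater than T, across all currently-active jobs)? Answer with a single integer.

Answer: 110

Derivation:
Op 1: register job_F */8 -> active={job_F:*/8}
Op 2: unregister job_F -> active={}
Op 3: register job_D */8 -> active={job_D:*/8}
Op 4: unregister job_D -> active={}
Op 5: register job_E */9 -> active={job_E:*/9}
Op 6: unregister job_E -> active={}
Op 7: register job_A */2 -> active={job_A:*/2}
  job_A: interval 2, next fire after T=109 is 110
Earliest fire time = 110 (job job_A)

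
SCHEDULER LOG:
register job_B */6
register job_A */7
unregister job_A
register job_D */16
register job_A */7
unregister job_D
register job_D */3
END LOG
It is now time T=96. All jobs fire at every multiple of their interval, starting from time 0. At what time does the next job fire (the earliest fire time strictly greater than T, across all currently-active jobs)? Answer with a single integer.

Answer: 98

Derivation:
Op 1: register job_B */6 -> active={job_B:*/6}
Op 2: register job_A */7 -> active={job_A:*/7, job_B:*/6}
Op 3: unregister job_A -> active={job_B:*/6}
Op 4: register job_D */16 -> active={job_B:*/6, job_D:*/16}
Op 5: register job_A */7 -> active={job_A:*/7, job_B:*/6, job_D:*/16}
Op 6: unregister job_D -> active={job_A:*/7, job_B:*/6}
Op 7: register job_D */3 -> active={job_A:*/7, job_B:*/6, job_D:*/3}
  job_A: interval 7, next fire after T=96 is 98
  job_B: interval 6, next fire after T=96 is 102
  job_D: interval 3, next fire after T=96 is 99
Earliest fire time = 98 (job job_A)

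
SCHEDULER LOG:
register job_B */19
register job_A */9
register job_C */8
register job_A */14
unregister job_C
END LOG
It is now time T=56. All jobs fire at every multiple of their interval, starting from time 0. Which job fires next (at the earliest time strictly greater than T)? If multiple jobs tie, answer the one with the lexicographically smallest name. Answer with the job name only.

Op 1: register job_B */19 -> active={job_B:*/19}
Op 2: register job_A */9 -> active={job_A:*/9, job_B:*/19}
Op 3: register job_C */8 -> active={job_A:*/9, job_B:*/19, job_C:*/8}
Op 4: register job_A */14 -> active={job_A:*/14, job_B:*/19, job_C:*/8}
Op 5: unregister job_C -> active={job_A:*/14, job_B:*/19}
  job_A: interval 14, next fire after T=56 is 70
  job_B: interval 19, next fire after T=56 is 57
Earliest = 57, winner (lex tiebreak) = job_B

Answer: job_B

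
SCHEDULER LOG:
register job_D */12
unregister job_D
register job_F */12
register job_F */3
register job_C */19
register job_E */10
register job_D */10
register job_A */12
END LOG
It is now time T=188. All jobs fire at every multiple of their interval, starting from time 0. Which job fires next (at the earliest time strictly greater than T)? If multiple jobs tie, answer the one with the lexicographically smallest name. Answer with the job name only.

Answer: job_F

Derivation:
Op 1: register job_D */12 -> active={job_D:*/12}
Op 2: unregister job_D -> active={}
Op 3: register job_F */12 -> active={job_F:*/12}
Op 4: register job_F */3 -> active={job_F:*/3}
Op 5: register job_C */19 -> active={job_C:*/19, job_F:*/3}
Op 6: register job_E */10 -> active={job_C:*/19, job_E:*/10, job_F:*/3}
Op 7: register job_D */10 -> active={job_C:*/19, job_D:*/10, job_E:*/10, job_F:*/3}
Op 8: register job_A */12 -> active={job_A:*/12, job_C:*/19, job_D:*/10, job_E:*/10, job_F:*/3}
  job_A: interval 12, next fire after T=188 is 192
  job_C: interval 19, next fire after T=188 is 190
  job_D: interval 10, next fire after T=188 is 190
  job_E: interval 10, next fire after T=188 is 190
  job_F: interval 3, next fire after T=188 is 189
Earliest = 189, winner (lex tiebreak) = job_F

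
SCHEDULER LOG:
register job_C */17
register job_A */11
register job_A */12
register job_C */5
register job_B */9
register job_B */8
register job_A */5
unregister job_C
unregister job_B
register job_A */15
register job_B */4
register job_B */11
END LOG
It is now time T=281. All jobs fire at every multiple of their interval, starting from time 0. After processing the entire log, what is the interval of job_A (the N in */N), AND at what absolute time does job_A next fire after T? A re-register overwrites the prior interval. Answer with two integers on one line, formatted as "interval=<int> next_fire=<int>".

Answer: interval=15 next_fire=285

Derivation:
Op 1: register job_C */17 -> active={job_C:*/17}
Op 2: register job_A */11 -> active={job_A:*/11, job_C:*/17}
Op 3: register job_A */12 -> active={job_A:*/12, job_C:*/17}
Op 4: register job_C */5 -> active={job_A:*/12, job_C:*/5}
Op 5: register job_B */9 -> active={job_A:*/12, job_B:*/9, job_C:*/5}
Op 6: register job_B */8 -> active={job_A:*/12, job_B:*/8, job_C:*/5}
Op 7: register job_A */5 -> active={job_A:*/5, job_B:*/8, job_C:*/5}
Op 8: unregister job_C -> active={job_A:*/5, job_B:*/8}
Op 9: unregister job_B -> active={job_A:*/5}
Op 10: register job_A */15 -> active={job_A:*/15}
Op 11: register job_B */4 -> active={job_A:*/15, job_B:*/4}
Op 12: register job_B */11 -> active={job_A:*/15, job_B:*/11}
Final interval of job_A = 15
Next fire of job_A after T=281: (281//15+1)*15 = 285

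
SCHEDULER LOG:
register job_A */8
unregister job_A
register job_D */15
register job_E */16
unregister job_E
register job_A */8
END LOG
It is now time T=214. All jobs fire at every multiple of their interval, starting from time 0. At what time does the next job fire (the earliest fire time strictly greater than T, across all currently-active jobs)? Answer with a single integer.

Answer: 216

Derivation:
Op 1: register job_A */8 -> active={job_A:*/8}
Op 2: unregister job_A -> active={}
Op 3: register job_D */15 -> active={job_D:*/15}
Op 4: register job_E */16 -> active={job_D:*/15, job_E:*/16}
Op 5: unregister job_E -> active={job_D:*/15}
Op 6: register job_A */8 -> active={job_A:*/8, job_D:*/15}
  job_A: interval 8, next fire after T=214 is 216
  job_D: interval 15, next fire after T=214 is 225
Earliest fire time = 216 (job job_A)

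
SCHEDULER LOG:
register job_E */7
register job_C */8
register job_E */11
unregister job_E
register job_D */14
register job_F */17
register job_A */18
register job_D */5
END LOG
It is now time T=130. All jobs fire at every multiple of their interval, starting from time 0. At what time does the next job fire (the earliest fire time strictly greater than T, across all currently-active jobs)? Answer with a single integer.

Answer: 135

Derivation:
Op 1: register job_E */7 -> active={job_E:*/7}
Op 2: register job_C */8 -> active={job_C:*/8, job_E:*/7}
Op 3: register job_E */11 -> active={job_C:*/8, job_E:*/11}
Op 4: unregister job_E -> active={job_C:*/8}
Op 5: register job_D */14 -> active={job_C:*/8, job_D:*/14}
Op 6: register job_F */17 -> active={job_C:*/8, job_D:*/14, job_F:*/17}
Op 7: register job_A */18 -> active={job_A:*/18, job_C:*/8, job_D:*/14, job_F:*/17}
Op 8: register job_D */5 -> active={job_A:*/18, job_C:*/8, job_D:*/5, job_F:*/17}
  job_A: interval 18, next fire after T=130 is 144
  job_C: interval 8, next fire after T=130 is 136
  job_D: interval 5, next fire after T=130 is 135
  job_F: interval 17, next fire after T=130 is 136
Earliest fire time = 135 (job job_D)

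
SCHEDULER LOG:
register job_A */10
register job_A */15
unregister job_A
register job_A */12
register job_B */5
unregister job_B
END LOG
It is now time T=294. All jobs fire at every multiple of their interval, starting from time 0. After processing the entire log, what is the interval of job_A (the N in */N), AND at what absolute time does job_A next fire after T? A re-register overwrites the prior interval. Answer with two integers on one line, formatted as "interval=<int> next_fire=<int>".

Answer: interval=12 next_fire=300

Derivation:
Op 1: register job_A */10 -> active={job_A:*/10}
Op 2: register job_A */15 -> active={job_A:*/15}
Op 3: unregister job_A -> active={}
Op 4: register job_A */12 -> active={job_A:*/12}
Op 5: register job_B */5 -> active={job_A:*/12, job_B:*/5}
Op 6: unregister job_B -> active={job_A:*/12}
Final interval of job_A = 12
Next fire of job_A after T=294: (294//12+1)*12 = 300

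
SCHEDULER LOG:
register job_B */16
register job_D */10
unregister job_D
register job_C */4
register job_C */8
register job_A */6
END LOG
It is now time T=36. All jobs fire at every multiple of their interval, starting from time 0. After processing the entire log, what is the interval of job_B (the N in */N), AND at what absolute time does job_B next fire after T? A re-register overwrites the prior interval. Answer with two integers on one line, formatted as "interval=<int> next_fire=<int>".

Op 1: register job_B */16 -> active={job_B:*/16}
Op 2: register job_D */10 -> active={job_B:*/16, job_D:*/10}
Op 3: unregister job_D -> active={job_B:*/16}
Op 4: register job_C */4 -> active={job_B:*/16, job_C:*/4}
Op 5: register job_C */8 -> active={job_B:*/16, job_C:*/8}
Op 6: register job_A */6 -> active={job_A:*/6, job_B:*/16, job_C:*/8}
Final interval of job_B = 16
Next fire of job_B after T=36: (36//16+1)*16 = 48

Answer: interval=16 next_fire=48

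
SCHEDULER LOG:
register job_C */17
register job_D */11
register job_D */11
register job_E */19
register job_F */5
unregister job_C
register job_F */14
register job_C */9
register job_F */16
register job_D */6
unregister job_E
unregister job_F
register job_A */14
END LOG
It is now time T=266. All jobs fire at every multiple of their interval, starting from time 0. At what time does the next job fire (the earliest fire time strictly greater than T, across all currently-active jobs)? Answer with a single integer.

Op 1: register job_C */17 -> active={job_C:*/17}
Op 2: register job_D */11 -> active={job_C:*/17, job_D:*/11}
Op 3: register job_D */11 -> active={job_C:*/17, job_D:*/11}
Op 4: register job_E */19 -> active={job_C:*/17, job_D:*/11, job_E:*/19}
Op 5: register job_F */5 -> active={job_C:*/17, job_D:*/11, job_E:*/19, job_F:*/5}
Op 6: unregister job_C -> active={job_D:*/11, job_E:*/19, job_F:*/5}
Op 7: register job_F */14 -> active={job_D:*/11, job_E:*/19, job_F:*/14}
Op 8: register job_C */9 -> active={job_C:*/9, job_D:*/11, job_E:*/19, job_F:*/14}
Op 9: register job_F */16 -> active={job_C:*/9, job_D:*/11, job_E:*/19, job_F:*/16}
Op 10: register job_D */6 -> active={job_C:*/9, job_D:*/6, job_E:*/19, job_F:*/16}
Op 11: unregister job_E -> active={job_C:*/9, job_D:*/6, job_F:*/16}
Op 12: unregister job_F -> active={job_C:*/9, job_D:*/6}
Op 13: register job_A */14 -> active={job_A:*/14, job_C:*/9, job_D:*/6}
  job_A: interval 14, next fire after T=266 is 280
  job_C: interval 9, next fire after T=266 is 270
  job_D: interval 6, next fire after T=266 is 270
Earliest fire time = 270 (job job_C)

Answer: 270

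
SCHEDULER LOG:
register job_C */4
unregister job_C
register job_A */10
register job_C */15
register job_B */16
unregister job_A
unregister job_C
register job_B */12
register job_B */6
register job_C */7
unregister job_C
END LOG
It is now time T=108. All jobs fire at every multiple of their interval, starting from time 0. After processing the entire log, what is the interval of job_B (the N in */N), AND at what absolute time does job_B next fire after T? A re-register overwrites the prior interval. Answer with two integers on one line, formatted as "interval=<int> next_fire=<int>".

Answer: interval=6 next_fire=114

Derivation:
Op 1: register job_C */4 -> active={job_C:*/4}
Op 2: unregister job_C -> active={}
Op 3: register job_A */10 -> active={job_A:*/10}
Op 4: register job_C */15 -> active={job_A:*/10, job_C:*/15}
Op 5: register job_B */16 -> active={job_A:*/10, job_B:*/16, job_C:*/15}
Op 6: unregister job_A -> active={job_B:*/16, job_C:*/15}
Op 7: unregister job_C -> active={job_B:*/16}
Op 8: register job_B */12 -> active={job_B:*/12}
Op 9: register job_B */6 -> active={job_B:*/6}
Op 10: register job_C */7 -> active={job_B:*/6, job_C:*/7}
Op 11: unregister job_C -> active={job_B:*/6}
Final interval of job_B = 6
Next fire of job_B after T=108: (108//6+1)*6 = 114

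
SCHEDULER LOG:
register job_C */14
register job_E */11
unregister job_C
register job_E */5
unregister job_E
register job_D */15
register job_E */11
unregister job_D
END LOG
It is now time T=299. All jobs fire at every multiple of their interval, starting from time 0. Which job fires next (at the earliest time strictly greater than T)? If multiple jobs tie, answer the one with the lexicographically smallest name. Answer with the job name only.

Op 1: register job_C */14 -> active={job_C:*/14}
Op 2: register job_E */11 -> active={job_C:*/14, job_E:*/11}
Op 3: unregister job_C -> active={job_E:*/11}
Op 4: register job_E */5 -> active={job_E:*/5}
Op 5: unregister job_E -> active={}
Op 6: register job_D */15 -> active={job_D:*/15}
Op 7: register job_E */11 -> active={job_D:*/15, job_E:*/11}
Op 8: unregister job_D -> active={job_E:*/11}
  job_E: interval 11, next fire after T=299 is 308
Earliest = 308, winner (lex tiebreak) = job_E

Answer: job_E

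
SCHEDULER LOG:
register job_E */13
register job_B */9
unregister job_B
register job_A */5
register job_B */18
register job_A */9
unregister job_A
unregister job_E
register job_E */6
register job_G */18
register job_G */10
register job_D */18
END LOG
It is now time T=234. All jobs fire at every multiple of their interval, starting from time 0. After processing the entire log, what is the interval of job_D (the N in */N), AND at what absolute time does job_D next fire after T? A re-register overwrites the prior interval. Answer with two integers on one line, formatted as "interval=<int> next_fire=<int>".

Op 1: register job_E */13 -> active={job_E:*/13}
Op 2: register job_B */9 -> active={job_B:*/9, job_E:*/13}
Op 3: unregister job_B -> active={job_E:*/13}
Op 4: register job_A */5 -> active={job_A:*/5, job_E:*/13}
Op 5: register job_B */18 -> active={job_A:*/5, job_B:*/18, job_E:*/13}
Op 6: register job_A */9 -> active={job_A:*/9, job_B:*/18, job_E:*/13}
Op 7: unregister job_A -> active={job_B:*/18, job_E:*/13}
Op 8: unregister job_E -> active={job_B:*/18}
Op 9: register job_E */6 -> active={job_B:*/18, job_E:*/6}
Op 10: register job_G */18 -> active={job_B:*/18, job_E:*/6, job_G:*/18}
Op 11: register job_G */10 -> active={job_B:*/18, job_E:*/6, job_G:*/10}
Op 12: register job_D */18 -> active={job_B:*/18, job_D:*/18, job_E:*/6, job_G:*/10}
Final interval of job_D = 18
Next fire of job_D after T=234: (234//18+1)*18 = 252

Answer: interval=18 next_fire=252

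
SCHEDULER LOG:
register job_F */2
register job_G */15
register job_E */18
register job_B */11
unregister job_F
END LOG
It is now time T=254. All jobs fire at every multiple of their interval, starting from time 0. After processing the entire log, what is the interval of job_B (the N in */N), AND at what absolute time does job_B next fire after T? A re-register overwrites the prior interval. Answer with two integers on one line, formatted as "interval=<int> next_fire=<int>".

Answer: interval=11 next_fire=264

Derivation:
Op 1: register job_F */2 -> active={job_F:*/2}
Op 2: register job_G */15 -> active={job_F:*/2, job_G:*/15}
Op 3: register job_E */18 -> active={job_E:*/18, job_F:*/2, job_G:*/15}
Op 4: register job_B */11 -> active={job_B:*/11, job_E:*/18, job_F:*/2, job_G:*/15}
Op 5: unregister job_F -> active={job_B:*/11, job_E:*/18, job_G:*/15}
Final interval of job_B = 11
Next fire of job_B after T=254: (254//11+1)*11 = 264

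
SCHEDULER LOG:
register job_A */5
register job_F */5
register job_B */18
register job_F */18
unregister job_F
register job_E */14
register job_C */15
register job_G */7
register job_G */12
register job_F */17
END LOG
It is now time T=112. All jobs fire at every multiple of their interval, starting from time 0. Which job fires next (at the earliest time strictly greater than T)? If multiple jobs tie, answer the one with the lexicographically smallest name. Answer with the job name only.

Op 1: register job_A */5 -> active={job_A:*/5}
Op 2: register job_F */5 -> active={job_A:*/5, job_F:*/5}
Op 3: register job_B */18 -> active={job_A:*/5, job_B:*/18, job_F:*/5}
Op 4: register job_F */18 -> active={job_A:*/5, job_B:*/18, job_F:*/18}
Op 5: unregister job_F -> active={job_A:*/5, job_B:*/18}
Op 6: register job_E */14 -> active={job_A:*/5, job_B:*/18, job_E:*/14}
Op 7: register job_C */15 -> active={job_A:*/5, job_B:*/18, job_C:*/15, job_E:*/14}
Op 8: register job_G */7 -> active={job_A:*/5, job_B:*/18, job_C:*/15, job_E:*/14, job_G:*/7}
Op 9: register job_G */12 -> active={job_A:*/5, job_B:*/18, job_C:*/15, job_E:*/14, job_G:*/12}
Op 10: register job_F */17 -> active={job_A:*/5, job_B:*/18, job_C:*/15, job_E:*/14, job_F:*/17, job_G:*/12}
  job_A: interval 5, next fire after T=112 is 115
  job_B: interval 18, next fire after T=112 is 126
  job_C: interval 15, next fire after T=112 is 120
  job_E: interval 14, next fire after T=112 is 126
  job_F: interval 17, next fire after T=112 is 119
  job_G: interval 12, next fire after T=112 is 120
Earliest = 115, winner (lex tiebreak) = job_A

Answer: job_A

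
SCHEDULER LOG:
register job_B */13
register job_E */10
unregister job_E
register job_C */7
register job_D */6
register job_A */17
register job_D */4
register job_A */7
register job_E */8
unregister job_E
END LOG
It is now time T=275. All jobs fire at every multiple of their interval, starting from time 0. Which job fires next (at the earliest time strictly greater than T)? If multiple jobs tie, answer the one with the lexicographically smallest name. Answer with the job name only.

Answer: job_D

Derivation:
Op 1: register job_B */13 -> active={job_B:*/13}
Op 2: register job_E */10 -> active={job_B:*/13, job_E:*/10}
Op 3: unregister job_E -> active={job_B:*/13}
Op 4: register job_C */7 -> active={job_B:*/13, job_C:*/7}
Op 5: register job_D */6 -> active={job_B:*/13, job_C:*/7, job_D:*/6}
Op 6: register job_A */17 -> active={job_A:*/17, job_B:*/13, job_C:*/7, job_D:*/6}
Op 7: register job_D */4 -> active={job_A:*/17, job_B:*/13, job_C:*/7, job_D:*/4}
Op 8: register job_A */7 -> active={job_A:*/7, job_B:*/13, job_C:*/7, job_D:*/4}
Op 9: register job_E */8 -> active={job_A:*/7, job_B:*/13, job_C:*/7, job_D:*/4, job_E:*/8}
Op 10: unregister job_E -> active={job_A:*/7, job_B:*/13, job_C:*/7, job_D:*/4}
  job_A: interval 7, next fire after T=275 is 280
  job_B: interval 13, next fire after T=275 is 286
  job_C: interval 7, next fire after T=275 is 280
  job_D: interval 4, next fire after T=275 is 276
Earliest = 276, winner (lex tiebreak) = job_D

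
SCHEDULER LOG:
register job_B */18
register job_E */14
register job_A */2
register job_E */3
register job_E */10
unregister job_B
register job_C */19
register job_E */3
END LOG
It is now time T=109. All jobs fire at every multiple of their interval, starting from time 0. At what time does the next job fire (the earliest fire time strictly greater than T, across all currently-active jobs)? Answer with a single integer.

Op 1: register job_B */18 -> active={job_B:*/18}
Op 2: register job_E */14 -> active={job_B:*/18, job_E:*/14}
Op 3: register job_A */2 -> active={job_A:*/2, job_B:*/18, job_E:*/14}
Op 4: register job_E */3 -> active={job_A:*/2, job_B:*/18, job_E:*/3}
Op 5: register job_E */10 -> active={job_A:*/2, job_B:*/18, job_E:*/10}
Op 6: unregister job_B -> active={job_A:*/2, job_E:*/10}
Op 7: register job_C */19 -> active={job_A:*/2, job_C:*/19, job_E:*/10}
Op 8: register job_E */3 -> active={job_A:*/2, job_C:*/19, job_E:*/3}
  job_A: interval 2, next fire after T=109 is 110
  job_C: interval 19, next fire after T=109 is 114
  job_E: interval 3, next fire after T=109 is 111
Earliest fire time = 110 (job job_A)

Answer: 110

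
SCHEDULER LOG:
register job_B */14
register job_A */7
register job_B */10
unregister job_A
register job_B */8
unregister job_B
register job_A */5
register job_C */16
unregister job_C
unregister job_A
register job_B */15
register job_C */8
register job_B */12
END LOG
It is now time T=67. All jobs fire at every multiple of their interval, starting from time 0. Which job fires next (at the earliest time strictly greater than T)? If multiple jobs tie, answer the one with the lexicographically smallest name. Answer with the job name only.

Op 1: register job_B */14 -> active={job_B:*/14}
Op 2: register job_A */7 -> active={job_A:*/7, job_B:*/14}
Op 3: register job_B */10 -> active={job_A:*/7, job_B:*/10}
Op 4: unregister job_A -> active={job_B:*/10}
Op 5: register job_B */8 -> active={job_B:*/8}
Op 6: unregister job_B -> active={}
Op 7: register job_A */5 -> active={job_A:*/5}
Op 8: register job_C */16 -> active={job_A:*/5, job_C:*/16}
Op 9: unregister job_C -> active={job_A:*/5}
Op 10: unregister job_A -> active={}
Op 11: register job_B */15 -> active={job_B:*/15}
Op 12: register job_C */8 -> active={job_B:*/15, job_C:*/8}
Op 13: register job_B */12 -> active={job_B:*/12, job_C:*/8}
  job_B: interval 12, next fire after T=67 is 72
  job_C: interval 8, next fire after T=67 is 72
Earliest = 72, winner (lex tiebreak) = job_B

Answer: job_B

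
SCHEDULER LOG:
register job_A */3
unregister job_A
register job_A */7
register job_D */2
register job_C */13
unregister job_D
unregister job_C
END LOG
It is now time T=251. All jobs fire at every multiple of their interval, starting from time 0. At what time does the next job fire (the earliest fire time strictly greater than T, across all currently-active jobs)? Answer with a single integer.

Answer: 252

Derivation:
Op 1: register job_A */3 -> active={job_A:*/3}
Op 2: unregister job_A -> active={}
Op 3: register job_A */7 -> active={job_A:*/7}
Op 4: register job_D */2 -> active={job_A:*/7, job_D:*/2}
Op 5: register job_C */13 -> active={job_A:*/7, job_C:*/13, job_D:*/2}
Op 6: unregister job_D -> active={job_A:*/7, job_C:*/13}
Op 7: unregister job_C -> active={job_A:*/7}
  job_A: interval 7, next fire after T=251 is 252
Earliest fire time = 252 (job job_A)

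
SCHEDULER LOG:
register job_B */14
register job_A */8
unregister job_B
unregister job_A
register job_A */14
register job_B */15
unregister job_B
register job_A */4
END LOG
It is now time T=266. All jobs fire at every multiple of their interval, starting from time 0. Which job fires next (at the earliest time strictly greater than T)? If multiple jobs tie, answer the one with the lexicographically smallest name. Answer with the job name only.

Answer: job_A

Derivation:
Op 1: register job_B */14 -> active={job_B:*/14}
Op 2: register job_A */8 -> active={job_A:*/8, job_B:*/14}
Op 3: unregister job_B -> active={job_A:*/8}
Op 4: unregister job_A -> active={}
Op 5: register job_A */14 -> active={job_A:*/14}
Op 6: register job_B */15 -> active={job_A:*/14, job_B:*/15}
Op 7: unregister job_B -> active={job_A:*/14}
Op 8: register job_A */4 -> active={job_A:*/4}
  job_A: interval 4, next fire after T=266 is 268
Earliest = 268, winner (lex tiebreak) = job_A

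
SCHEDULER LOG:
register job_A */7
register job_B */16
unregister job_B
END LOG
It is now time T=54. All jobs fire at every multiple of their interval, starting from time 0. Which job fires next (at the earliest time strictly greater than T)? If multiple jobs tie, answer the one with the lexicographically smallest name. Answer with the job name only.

Answer: job_A

Derivation:
Op 1: register job_A */7 -> active={job_A:*/7}
Op 2: register job_B */16 -> active={job_A:*/7, job_B:*/16}
Op 3: unregister job_B -> active={job_A:*/7}
  job_A: interval 7, next fire after T=54 is 56
Earliest = 56, winner (lex tiebreak) = job_A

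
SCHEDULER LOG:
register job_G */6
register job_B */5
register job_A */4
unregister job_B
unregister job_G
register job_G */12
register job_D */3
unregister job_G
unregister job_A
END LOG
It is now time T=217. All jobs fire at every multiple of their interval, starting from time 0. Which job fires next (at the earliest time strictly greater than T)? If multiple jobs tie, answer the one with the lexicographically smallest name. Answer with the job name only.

Op 1: register job_G */6 -> active={job_G:*/6}
Op 2: register job_B */5 -> active={job_B:*/5, job_G:*/6}
Op 3: register job_A */4 -> active={job_A:*/4, job_B:*/5, job_G:*/6}
Op 4: unregister job_B -> active={job_A:*/4, job_G:*/6}
Op 5: unregister job_G -> active={job_A:*/4}
Op 6: register job_G */12 -> active={job_A:*/4, job_G:*/12}
Op 7: register job_D */3 -> active={job_A:*/4, job_D:*/3, job_G:*/12}
Op 8: unregister job_G -> active={job_A:*/4, job_D:*/3}
Op 9: unregister job_A -> active={job_D:*/3}
  job_D: interval 3, next fire after T=217 is 219
Earliest = 219, winner (lex tiebreak) = job_D

Answer: job_D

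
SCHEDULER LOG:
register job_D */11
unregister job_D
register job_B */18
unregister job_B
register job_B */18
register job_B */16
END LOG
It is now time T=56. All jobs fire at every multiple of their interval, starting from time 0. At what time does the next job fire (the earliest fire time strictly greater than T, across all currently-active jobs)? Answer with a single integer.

Op 1: register job_D */11 -> active={job_D:*/11}
Op 2: unregister job_D -> active={}
Op 3: register job_B */18 -> active={job_B:*/18}
Op 4: unregister job_B -> active={}
Op 5: register job_B */18 -> active={job_B:*/18}
Op 6: register job_B */16 -> active={job_B:*/16}
  job_B: interval 16, next fire after T=56 is 64
Earliest fire time = 64 (job job_B)

Answer: 64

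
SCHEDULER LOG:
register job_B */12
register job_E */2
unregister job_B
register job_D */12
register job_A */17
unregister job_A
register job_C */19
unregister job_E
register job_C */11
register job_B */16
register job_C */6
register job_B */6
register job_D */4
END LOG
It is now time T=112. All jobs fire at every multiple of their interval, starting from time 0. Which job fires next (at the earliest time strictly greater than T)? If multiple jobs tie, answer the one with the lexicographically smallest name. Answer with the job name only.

Op 1: register job_B */12 -> active={job_B:*/12}
Op 2: register job_E */2 -> active={job_B:*/12, job_E:*/2}
Op 3: unregister job_B -> active={job_E:*/2}
Op 4: register job_D */12 -> active={job_D:*/12, job_E:*/2}
Op 5: register job_A */17 -> active={job_A:*/17, job_D:*/12, job_E:*/2}
Op 6: unregister job_A -> active={job_D:*/12, job_E:*/2}
Op 7: register job_C */19 -> active={job_C:*/19, job_D:*/12, job_E:*/2}
Op 8: unregister job_E -> active={job_C:*/19, job_D:*/12}
Op 9: register job_C */11 -> active={job_C:*/11, job_D:*/12}
Op 10: register job_B */16 -> active={job_B:*/16, job_C:*/11, job_D:*/12}
Op 11: register job_C */6 -> active={job_B:*/16, job_C:*/6, job_D:*/12}
Op 12: register job_B */6 -> active={job_B:*/6, job_C:*/6, job_D:*/12}
Op 13: register job_D */4 -> active={job_B:*/6, job_C:*/6, job_D:*/4}
  job_B: interval 6, next fire after T=112 is 114
  job_C: interval 6, next fire after T=112 is 114
  job_D: interval 4, next fire after T=112 is 116
Earliest = 114, winner (lex tiebreak) = job_B

Answer: job_B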